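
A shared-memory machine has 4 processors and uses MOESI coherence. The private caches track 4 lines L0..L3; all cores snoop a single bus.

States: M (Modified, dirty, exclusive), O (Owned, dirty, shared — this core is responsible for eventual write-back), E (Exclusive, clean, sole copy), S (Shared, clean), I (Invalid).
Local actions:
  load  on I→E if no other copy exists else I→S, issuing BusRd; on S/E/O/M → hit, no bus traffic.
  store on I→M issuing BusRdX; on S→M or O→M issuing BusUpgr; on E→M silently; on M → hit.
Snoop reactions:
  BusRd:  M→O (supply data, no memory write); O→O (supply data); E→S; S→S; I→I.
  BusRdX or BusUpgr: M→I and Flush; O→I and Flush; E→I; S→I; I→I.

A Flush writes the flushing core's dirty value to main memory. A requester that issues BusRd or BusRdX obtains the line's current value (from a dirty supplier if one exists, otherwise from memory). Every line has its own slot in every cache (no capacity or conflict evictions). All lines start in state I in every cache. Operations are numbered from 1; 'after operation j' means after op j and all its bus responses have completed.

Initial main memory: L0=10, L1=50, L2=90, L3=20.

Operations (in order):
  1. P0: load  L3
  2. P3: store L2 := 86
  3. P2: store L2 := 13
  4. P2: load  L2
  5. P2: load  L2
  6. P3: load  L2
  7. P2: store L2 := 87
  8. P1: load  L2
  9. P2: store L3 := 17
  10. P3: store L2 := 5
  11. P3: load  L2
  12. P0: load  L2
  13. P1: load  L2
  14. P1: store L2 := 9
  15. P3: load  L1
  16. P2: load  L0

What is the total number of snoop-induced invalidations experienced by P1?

step 1: P0: load  L3  ⟶  EIII  (L3)  txn=BusRd  M[L3]=20
step 2: P3: store L2 := 86  ⟶  IIIM  (L2)  txn=BusRdX  M[L2]=90
step 3: P2: store L2 := 13  ⟶  IIMI  (L2)  txn=BusRdX+Flush  M[L2]=86
step 4: P2: load  L2  ⟶  IIMI  (L2)  txn=∅  M[L2]=86
step 5: P2: load  L2  ⟶  IIMI  (L2)  txn=∅  M[L2]=86
step 6: P3: load  L2  ⟶  IIOS  (L2)  txn=BusRd  M[L2]=86
step 7: P2: store L2 := 87  ⟶  IIMI  (L2)  txn=BusUpgr  M[L2]=86
step 8: P1: load  L2  ⟶  ISOI  (L2)  txn=BusRd  M[L2]=86
step 9: P2: store L3 := 17  ⟶  IIMI  (L3)  txn=BusRdX  M[L3]=20
step 10: P3: store L2 := 5  ⟶  IIIM  (L2)  txn=BusRdX+Flush  M[L2]=87
step 11: P3: load  L2  ⟶  IIIM  (L2)  txn=∅  M[L2]=87
step 12: P0: load  L2  ⟶  SIIO  (L2)  txn=BusRd  M[L2]=87
step 13: P1: load  L2  ⟶  SSIO  (L2)  txn=BusRd  M[L2]=87
step 14: P1: store L2 := 9  ⟶  IMII  (L2)  txn=BusUpgr+Flush  M[L2]=5
step 15: P3: load  L1  ⟶  IIIE  (L1)  txn=BusRd  M[L1]=50
step 16: P2: load  L0  ⟶  IIEI  (L0)  txn=BusRd  M[L0]=10

invalidations = 1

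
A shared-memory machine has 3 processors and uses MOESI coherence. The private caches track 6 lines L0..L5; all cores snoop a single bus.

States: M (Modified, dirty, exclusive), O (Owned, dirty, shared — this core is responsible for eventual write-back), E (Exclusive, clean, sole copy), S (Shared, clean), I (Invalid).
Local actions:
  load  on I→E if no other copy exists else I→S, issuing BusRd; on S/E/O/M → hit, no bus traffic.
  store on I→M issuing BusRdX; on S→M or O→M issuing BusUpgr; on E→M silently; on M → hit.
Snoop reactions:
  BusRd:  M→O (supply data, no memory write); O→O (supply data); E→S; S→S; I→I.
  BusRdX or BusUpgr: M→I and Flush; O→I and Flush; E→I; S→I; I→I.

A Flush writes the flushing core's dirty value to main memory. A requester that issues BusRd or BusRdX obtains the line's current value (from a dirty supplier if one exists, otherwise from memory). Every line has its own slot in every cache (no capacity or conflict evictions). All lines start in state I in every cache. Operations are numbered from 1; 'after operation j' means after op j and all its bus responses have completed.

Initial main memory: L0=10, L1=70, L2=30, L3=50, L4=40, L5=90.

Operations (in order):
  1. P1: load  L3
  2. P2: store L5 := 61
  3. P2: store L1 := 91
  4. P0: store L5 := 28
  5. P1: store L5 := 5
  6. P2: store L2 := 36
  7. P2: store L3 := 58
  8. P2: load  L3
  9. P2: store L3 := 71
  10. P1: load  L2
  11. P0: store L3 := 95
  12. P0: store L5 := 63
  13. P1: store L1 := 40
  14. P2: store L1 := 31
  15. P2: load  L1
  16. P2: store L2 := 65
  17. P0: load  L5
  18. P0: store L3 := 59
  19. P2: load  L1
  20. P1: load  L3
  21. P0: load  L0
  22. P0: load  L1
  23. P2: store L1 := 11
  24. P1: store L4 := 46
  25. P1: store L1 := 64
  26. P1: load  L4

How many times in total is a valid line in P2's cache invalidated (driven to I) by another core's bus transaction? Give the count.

1. P1: load  L3  bus=[BusRd]  L3: P0=I P1=E P2=I  mem[L3]=50
2. P2: store L5 := 61  bus=[BusRdX]  L5: P0=I P1=I P2=M  mem[L5]=90
3. P2: store L1 := 91  bus=[BusRdX]  L1: P0=I P1=I P2=M  mem[L1]=70
4. P0: store L5 := 28  bus=[BusRdX,Flush]  L5: P0=M P1=I P2=I  mem[L5]=61
5. P1: store L5 := 5  bus=[BusRdX,Flush]  L5: P0=I P1=M P2=I  mem[L5]=28
6. P2: store L2 := 36  bus=[BusRdX]  L2: P0=I P1=I P2=M  mem[L2]=30
7. P2: store L3 := 58  bus=[BusRdX]  L3: P0=I P1=I P2=M  mem[L3]=50
8. P2: load  L3  bus=[-]  L3: P0=I P1=I P2=M  mem[L3]=50
9. P2: store L3 := 71  bus=[-]  L3: P0=I P1=I P2=M  mem[L3]=50
10. P1: load  L2  bus=[BusRd]  L2: P0=I P1=S P2=O  mem[L2]=30
11. P0: store L3 := 95  bus=[BusRdX,Flush]  L3: P0=M P1=I P2=I  mem[L3]=71
12. P0: store L5 := 63  bus=[BusRdX,Flush]  L5: P0=M P1=I P2=I  mem[L5]=5
13. P1: store L1 := 40  bus=[BusRdX,Flush]  L1: P0=I P1=M P2=I  mem[L1]=91
14. P2: store L1 := 31  bus=[BusRdX,Flush]  L1: P0=I P1=I P2=M  mem[L1]=40
15. P2: load  L1  bus=[-]  L1: P0=I P1=I P2=M  mem[L1]=40
16. P2: store L2 := 65  bus=[BusUpgr]  L2: P0=I P1=I P2=M  mem[L2]=30
17. P0: load  L5  bus=[-]  L5: P0=M P1=I P2=I  mem[L5]=5
18. P0: store L3 := 59  bus=[-]  L3: P0=M P1=I P2=I  mem[L3]=71
19. P2: load  L1  bus=[-]  L1: P0=I P1=I P2=M  mem[L1]=40
20. P1: load  L3  bus=[BusRd]  L3: P0=O P1=S P2=I  mem[L3]=71
21. P0: load  L0  bus=[BusRd]  L0: P0=E P1=I P2=I  mem[L0]=10
22. P0: load  L1  bus=[BusRd]  L1: P0=S P1=I P2=O  mem[L1]=40
23. P2: store L1 := 11  bus=[BusUpgr]  L1: P0=I P1=I P2=M  mem[L1]=40
24. P1: store L4 := 46  bus=[BusRdX]  L4: P0=I P1=M P2=I  mem[L4]=40
25. P1: store L1 := 64  bus=[BusRdX,Flush]  L1: P0=I P1=M P2=I  mem[L1]=11
26. P1: load  L4  bus=[-]  L4: P0=I P1=M P2=I  mem[L4]=40

invalidations = 4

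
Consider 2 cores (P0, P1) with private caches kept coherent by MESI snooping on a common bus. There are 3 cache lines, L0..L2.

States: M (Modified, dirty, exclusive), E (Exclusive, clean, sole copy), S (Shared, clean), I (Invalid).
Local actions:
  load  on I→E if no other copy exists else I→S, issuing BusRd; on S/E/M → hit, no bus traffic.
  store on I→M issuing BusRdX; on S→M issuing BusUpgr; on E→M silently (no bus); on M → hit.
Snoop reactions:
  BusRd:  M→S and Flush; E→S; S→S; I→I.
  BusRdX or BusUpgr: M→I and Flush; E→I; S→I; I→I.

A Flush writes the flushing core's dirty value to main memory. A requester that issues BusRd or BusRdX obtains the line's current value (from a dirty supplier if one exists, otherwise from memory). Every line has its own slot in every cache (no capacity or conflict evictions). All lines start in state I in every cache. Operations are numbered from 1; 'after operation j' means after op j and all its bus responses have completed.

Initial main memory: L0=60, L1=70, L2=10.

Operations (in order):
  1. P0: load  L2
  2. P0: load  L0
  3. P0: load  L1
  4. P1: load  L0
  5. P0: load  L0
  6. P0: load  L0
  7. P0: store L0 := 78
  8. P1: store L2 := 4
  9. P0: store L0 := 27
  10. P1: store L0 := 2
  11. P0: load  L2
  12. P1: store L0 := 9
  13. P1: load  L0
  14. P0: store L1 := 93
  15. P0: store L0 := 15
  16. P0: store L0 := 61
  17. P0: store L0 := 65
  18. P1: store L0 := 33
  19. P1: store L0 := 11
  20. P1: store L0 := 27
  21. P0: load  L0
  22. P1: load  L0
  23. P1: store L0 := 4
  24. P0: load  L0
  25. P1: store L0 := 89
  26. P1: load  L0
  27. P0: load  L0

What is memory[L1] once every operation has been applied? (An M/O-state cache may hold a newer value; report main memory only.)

memory[L1] = 70

  op1 P0: load  L2 → E/I on L2; bus BusRd; mem=10
  op2 P0: load  L0 → E/I on L0; bus BusRd; mem=60
  op3 P0: load  L1 → E/I on L1; bus BusRd; mem=70
  op4 P1: load  L0 → S/S on L0; bus BusRd; mem=60
  op5 P0: load  L0 → S/S on L0; bus (none); mem=60
  op6 P0: load  L0 → S/S on L0; bus (none); mem=60
  op7 P0: store L0 := 78 → M/I on L0; bus BusUpgr; mem=60
  op8 P1: store L2 := 4 → I/M on L2; bus BusRdX; mem=10
  op9 P0: store L0 := 27 → M/I on L0; bus (none); mem=60
  op10 P1: store L0 := 2 → I/M on L0; bus BusRdX Flush; mem=27
  op11 P0: load  L2 → S/S on L2; bus BusRd Flush; mem=4
  op12 P1: store L0 := 9 → I/M on L0; bus (none); mem=27
  op13 P1: load  L0 → I/M on L0; bus (none); mem=27
  op14 P0: store L1 := 93 → M/I on L1; bus (none); mem=70
  op15 P0: store L0 := 15 → M/I on L0; bus BusRdX Flush; mem=9
  op16 P0: store L0 := 61 → M/I on L0; bus (none); mem=9
  op17 P0: store L0 := 65 → M/I on L0; bus (none); mem=9
  op18 P1: store L0 := 33 → I/M on L0; bus BusRdX Flush; mem=65
  op19 P1: store L0 := 11 → I/M on L0; bus (none); mem=65
  op20 P1: store L0 := 27 → I/M on L0; bus (none); mem=65
  op21 P0: load  L0 → S/S on L0; bus BusRd Flush; mem=27
  op22 P1: load  L0 → S/S on L0; bus (none); mem=27
  op23 P1: store L0 := 4 → I/M on L0; bus BusUpgr; mem=27
  op24 P0: load  L0 → S/S on L0; bus BusRd Flush; mem=4
  op25 P1: store L0 := 89 → I/M on L0; bus BusUpgr; mem=4
  op26 P1: load  L0 → I/M on L0; bus (none); mem=4
  op27 P0: load  L0 → S/S on L0; bus BusRd Flush; mem=89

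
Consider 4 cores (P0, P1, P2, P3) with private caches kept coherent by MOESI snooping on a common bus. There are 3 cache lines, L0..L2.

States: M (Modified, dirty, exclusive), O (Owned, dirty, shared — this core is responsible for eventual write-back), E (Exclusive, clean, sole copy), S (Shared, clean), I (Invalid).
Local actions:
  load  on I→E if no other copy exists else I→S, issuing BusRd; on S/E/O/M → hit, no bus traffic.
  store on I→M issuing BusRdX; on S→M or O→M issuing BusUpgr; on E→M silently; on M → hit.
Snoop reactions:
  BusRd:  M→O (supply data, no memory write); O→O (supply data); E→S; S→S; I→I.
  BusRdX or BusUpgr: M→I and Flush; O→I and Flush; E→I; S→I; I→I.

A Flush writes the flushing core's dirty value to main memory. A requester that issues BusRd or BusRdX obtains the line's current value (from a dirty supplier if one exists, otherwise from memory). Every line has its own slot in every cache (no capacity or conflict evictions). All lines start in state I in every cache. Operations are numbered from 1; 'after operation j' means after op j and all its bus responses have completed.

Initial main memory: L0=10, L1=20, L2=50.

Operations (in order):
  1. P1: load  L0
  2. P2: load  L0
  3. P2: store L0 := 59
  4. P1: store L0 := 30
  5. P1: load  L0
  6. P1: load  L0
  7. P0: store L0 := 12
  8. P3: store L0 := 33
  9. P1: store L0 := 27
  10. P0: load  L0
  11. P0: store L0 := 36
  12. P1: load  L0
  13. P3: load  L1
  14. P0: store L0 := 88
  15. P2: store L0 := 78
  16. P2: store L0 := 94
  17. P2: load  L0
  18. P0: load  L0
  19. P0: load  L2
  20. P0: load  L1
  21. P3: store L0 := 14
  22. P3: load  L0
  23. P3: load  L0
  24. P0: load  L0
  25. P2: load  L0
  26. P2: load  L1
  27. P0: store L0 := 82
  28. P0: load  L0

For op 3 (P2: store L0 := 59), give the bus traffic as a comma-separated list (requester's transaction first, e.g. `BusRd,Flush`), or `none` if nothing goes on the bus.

step 1: P1: load  L0  ⟶  IEII  (L0)  txn=BusRd  M[L0]=10
step 2: P2: load  L0  ⟶  ISSI  (L0)  txn=BusRd  M[L0]=10
step 3: P2: store L0 := 59  ⟶  IIMI  (L0)  txn=BusUpgr  M[L0]=10
step 4: P1: store L0 := 30  ⟶  IMII  (L0)  txn=BusRdX+Flush  M[L0]=59
step 5: P1: load  L0  ⟶  IMII  (L0)  txn=∅  M[L0]=59
step 6: P1: load  L0  ⟶  IMII  (L0)  txn=∅  M[L0]=59
step 7: P0: store L0 := 12  ⟶  MIII  (L0)  txn=BusRdX+Flush  M[L0]=30
step 8: P3: store L0 := 33  ⟶  IIIM  (L0)  txn=BusRdX+Flush  M[L0]=12
step 9: P1: store L0 := 27  ⟶  IMII  (L0)  txn=BusRdX+Flush  M[L0]=33
step 10: P0: load  L0  ⟶  SOII  (L0)  txn=BusRd  M[L0]=33
step 11: P0: store L0 := 36  ⟶  MIII  (L0)  txn=BusUpgr+Flush  M[L0]=27
step 12: P1: load  L0  ⟶  OSII  (L0)  txn=BusRd  M[L0]=27
step 13: P3: load  L1  ⟶  IIIE  (L1)  txn=BusRd  M[L1]=20
step 14: P0: store L0 := 88  ⟶  MIII  (L0)  txn=BusUpgr  M[L0]=27
step 15: P2: store L0 := 78  ⟶  IIMI  (L0)  txn=BusRdX+Flush  M[L0]=88
step 16: P2: store L0 := 94  ⟶  IIMI  (L0)  txn=∅  M[L0]=88
step 17: P2: load  L0  ⟶  IIMI  (L0)  txn=∅  M[L0]=88
step 18: P0: load  L0  ⟶  SIOI  (L0)  txn=BusRd  M[L0]=88
step 19: P0: load  L2  ⟶  EIII  (L2)  txn=BusRd  M[L2]=50
step 20: P0: load  L1  ⟶  SIIS  (L1)  txn=BusRd  M[L1]=20
step 21: P3: store L0 := 14  ⟶  IIIM  (L0)  txn=BusRdX+Flush  M[L0]=94
step 22: P3: load  L0  ⟶  IIIM  (L0)  txn=∅  M[L0]=94
step 23: P3: load  L0  ⟶  IIIM  (L0)  txn=∅  M[L0]=94
step 24: P0: load  L0  ⟶  SIIO  (L0)  txn=BusRd  M[L0]=94
step 25: P2: load  L0  ⟶  SISO  (L0)  txn=BusRd  M[L0]=94
step 26: P2: load  L1  ⟶  SISS  (L1)  txn=BusRd  M[L1]=20
step 27: P0: store L0 := 82  ⟶  MIII  (L0)  txn=BusUpgr+Flush  M[L0]=14
step 28: P0: load  L0  ⟶  MIII  (L0)  txn=∅  M[L0]=14

bus = BusUpgr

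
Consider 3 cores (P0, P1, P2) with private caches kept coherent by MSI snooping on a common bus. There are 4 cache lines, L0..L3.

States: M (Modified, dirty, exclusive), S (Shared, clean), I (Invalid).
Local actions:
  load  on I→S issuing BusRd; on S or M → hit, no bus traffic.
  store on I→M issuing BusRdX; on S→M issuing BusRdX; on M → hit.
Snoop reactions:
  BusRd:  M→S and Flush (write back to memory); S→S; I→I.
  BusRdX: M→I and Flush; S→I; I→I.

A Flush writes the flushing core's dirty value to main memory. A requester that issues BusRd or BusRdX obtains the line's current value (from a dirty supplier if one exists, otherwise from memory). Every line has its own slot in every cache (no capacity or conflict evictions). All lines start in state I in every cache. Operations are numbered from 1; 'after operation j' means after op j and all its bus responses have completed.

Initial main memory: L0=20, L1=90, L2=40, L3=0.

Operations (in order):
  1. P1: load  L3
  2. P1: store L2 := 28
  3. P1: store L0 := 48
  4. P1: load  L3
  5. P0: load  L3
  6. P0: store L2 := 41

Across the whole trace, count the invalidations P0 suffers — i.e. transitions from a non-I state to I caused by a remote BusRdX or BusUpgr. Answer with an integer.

invalidations = 0

[1] P1: load  L3 | P0:I, P1:S(0), P2:I | bus: BusRd
[2] P1: store L2 := 28 | P0:I, P1:M(28), P2:I | bus: BusRdX
[3] P1: store L0 := 48 | P0:I, P1:M(48), P2:I | bus: BusRdX
[4] P1: load  L3 | P0:I, P1:S(0), P2:I | bus: none
[5] P0: load  L3 | P0:S(0), P1:S(0), P2:I | bus: BusRd
[6] P0: store L2 := 41 | P0:M(41), P1:I, P2:I | bus: BusRdX,Flush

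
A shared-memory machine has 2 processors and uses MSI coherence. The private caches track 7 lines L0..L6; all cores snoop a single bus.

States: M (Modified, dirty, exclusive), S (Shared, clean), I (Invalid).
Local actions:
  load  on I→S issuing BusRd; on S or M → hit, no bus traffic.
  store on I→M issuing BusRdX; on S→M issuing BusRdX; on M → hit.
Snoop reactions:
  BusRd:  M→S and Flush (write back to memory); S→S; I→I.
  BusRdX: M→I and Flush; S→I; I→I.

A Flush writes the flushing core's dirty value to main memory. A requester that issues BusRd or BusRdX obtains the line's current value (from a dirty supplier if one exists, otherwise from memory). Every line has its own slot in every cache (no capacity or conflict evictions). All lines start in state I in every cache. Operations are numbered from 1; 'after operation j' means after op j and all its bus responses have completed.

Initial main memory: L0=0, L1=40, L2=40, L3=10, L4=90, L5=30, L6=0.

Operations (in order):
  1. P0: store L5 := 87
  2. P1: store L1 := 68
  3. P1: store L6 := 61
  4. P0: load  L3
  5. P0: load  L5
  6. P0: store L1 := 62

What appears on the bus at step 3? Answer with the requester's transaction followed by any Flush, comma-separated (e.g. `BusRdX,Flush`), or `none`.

  op1 P0: store L5 := 87 → M/I on L5; bus BusRdX; mem=30
  op2 P1: store L1 := 68 → I/M on L1; bus BusRdX; mem=40
  op3 P1: store L6 := 61 → I/M on L6; bus BusRdX; mem=0
  op4 P0: load  L3 → S/I on L3; bus BusRd; mem=10
  op5 P0: load  L5 → M/I on L5; bus (none); mem=30
  op6 P0: store L1 := 62 → M/I on L1; bus BusRdX Flush; mem=68

bus = BusRdX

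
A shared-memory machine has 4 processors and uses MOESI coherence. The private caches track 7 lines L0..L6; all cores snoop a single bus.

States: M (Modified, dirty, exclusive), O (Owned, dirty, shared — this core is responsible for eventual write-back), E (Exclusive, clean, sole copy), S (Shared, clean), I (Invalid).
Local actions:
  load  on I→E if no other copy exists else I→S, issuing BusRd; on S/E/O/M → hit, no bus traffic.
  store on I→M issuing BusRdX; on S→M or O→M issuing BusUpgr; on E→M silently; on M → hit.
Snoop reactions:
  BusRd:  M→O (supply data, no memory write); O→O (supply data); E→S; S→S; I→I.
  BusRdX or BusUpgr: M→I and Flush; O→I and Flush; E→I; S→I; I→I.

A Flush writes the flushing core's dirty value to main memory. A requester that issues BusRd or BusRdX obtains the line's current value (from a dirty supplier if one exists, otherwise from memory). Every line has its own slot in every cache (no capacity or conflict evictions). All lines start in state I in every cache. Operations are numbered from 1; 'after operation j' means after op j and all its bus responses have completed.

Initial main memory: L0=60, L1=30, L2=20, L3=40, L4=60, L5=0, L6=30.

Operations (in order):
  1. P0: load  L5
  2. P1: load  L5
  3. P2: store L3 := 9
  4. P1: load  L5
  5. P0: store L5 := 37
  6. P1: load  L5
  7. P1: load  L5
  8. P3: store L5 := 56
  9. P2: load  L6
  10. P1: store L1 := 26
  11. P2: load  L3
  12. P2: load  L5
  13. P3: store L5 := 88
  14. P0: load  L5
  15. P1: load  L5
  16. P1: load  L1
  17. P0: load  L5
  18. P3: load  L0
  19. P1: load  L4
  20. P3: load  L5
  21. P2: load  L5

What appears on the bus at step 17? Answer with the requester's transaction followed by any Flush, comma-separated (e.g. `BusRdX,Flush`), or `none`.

bus = none

  op1 P0: load  L5 → E/I/I/I on L5; bus BusRd; mem=0
  op2 P1: load  L5 → S/S/I/I on L5; bus BusRd; mem=0
  op3 P2: store L3 := 9 → I/I/M/I on L3; bus BusRdX; mem=40
  op4 P1: load  L5 → S/S/I/I on L5; bus (none); mem=0
  op5 P0: store L5 := 37 → M/I/I/I on L5; bus BusUpgr; mem=0
  op6 P1: load  L5 → O/S/I/I on L5; bus BusRd; mem=0
  op7 P1: load  L5 → O/S/I/I on L5; bus (none); mem=0
  op8 P3: store L5 := 56 → I/I/I/M on L5; bus BusRdX Flush; mem=37
  op9 P2: load  L6 → I/I/E/I on L6; bus BusRd; mem=30
  op10 P1: store L1 := 26 → I/M/I/I on L1; bus BusRdX; mem=30
  op11 P2: load  L3 → I/I/M/I on L3; bus (none); mem=40
  op12 P2: load  L5 → I/I/S/O on L5; bus BusRd; mem=37
  op13 P3: store L5 := 88 → I/I/I/M on L5; bus BusUpgr; mem=37
  op14 P0: load  L5 → S/I/I/O on L5; bus BusRd; mem=37
  op15 P1: load  L5 → S/S/I/O on L5; bus BusRd; mem=37
  op16 P1: load  L1 → I/M/I/I on L1; bus (none); mem=30
  op17 P0: load  L5 → S/S/I/O on L5; bus (none); mem=37
  op18 P3: load  L0 → I/I/I/E on L0; bus BusRd; mem=60
  op19 P1: load  L4 → I/E/I/I on L4; bus BusRd; mem=60
  op20 P3: load  L5 → S/S/I/O on L5; bus (none); mem=37
  op21 P2: load  L5 → S/S/S/O on L5; bus BusRd; mem=37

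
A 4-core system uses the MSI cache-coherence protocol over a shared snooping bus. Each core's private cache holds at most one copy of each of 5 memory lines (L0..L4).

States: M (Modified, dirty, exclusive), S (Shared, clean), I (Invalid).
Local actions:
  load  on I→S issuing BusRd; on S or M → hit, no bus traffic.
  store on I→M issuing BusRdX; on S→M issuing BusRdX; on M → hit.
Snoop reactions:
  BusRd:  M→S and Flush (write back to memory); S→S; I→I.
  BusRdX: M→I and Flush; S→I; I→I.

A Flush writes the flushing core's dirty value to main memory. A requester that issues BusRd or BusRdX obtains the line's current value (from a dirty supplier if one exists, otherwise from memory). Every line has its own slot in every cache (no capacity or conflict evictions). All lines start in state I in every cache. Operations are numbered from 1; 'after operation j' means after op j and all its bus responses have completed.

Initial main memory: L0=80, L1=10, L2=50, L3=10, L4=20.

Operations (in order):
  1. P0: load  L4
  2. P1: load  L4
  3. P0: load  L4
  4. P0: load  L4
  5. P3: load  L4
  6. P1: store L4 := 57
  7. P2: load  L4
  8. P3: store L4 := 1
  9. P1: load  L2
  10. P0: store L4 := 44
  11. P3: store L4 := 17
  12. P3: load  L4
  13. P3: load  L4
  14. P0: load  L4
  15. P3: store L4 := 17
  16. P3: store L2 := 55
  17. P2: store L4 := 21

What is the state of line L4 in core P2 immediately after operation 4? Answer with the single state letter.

state = I

1. P0: load  L4  bus=[BusRd]  L4: P0=S P1=I P2=I P3=I  mem[L4]=20
2. P1: load  L4  bus=[BusRd]  L4: P0=S P1=S P2=I P3=I  mem[L4]=20
3. P0: load  L4  bus=[-]  L4: P0=S P1=S P2=I P3=I  mem[L4]=20
4. P0: load  L4  bus=[-]  L4: P0=S P1=S P2=I P3=I  mem[L4]=20
5. P3: load  L4  bus=[BusRd]  L4: P0=S P1=S P2=I P3=S  mem[L4]=20
6. P1: store L4 := 57  bus=[BusRdX]  L4: P0=I P1=M P2=I P3=I  mem[L4]=20
7. P2: load  L4  bus=[BusRd,Flush]  L4: P0=I P1=S P2=S P3=I  mem[L4]=57
8. P3: store L4 := 1  bus=[BusRdX]  L4: P0=I P1=I P2=I P3=M  mem[L4]=57
9. P1: load  L2  bus=[BusRd]  L2: P0=I P1=S P2=I P3=I  mem[L2]=50
10. P0: store L4 := 44  bus=[BusRdX,Flush]  L4: P0=M P1=I P2=I P3=I  mem[L4]=1
11. P3: store L4 := 17  bus=[BusRdX,Flush]  L4: P0=I P1=I P2=I P3=M  mem[L4]=44
12. P3: load  L4  bus=[-]  L4: P0=I P1=I P2=I P3=M  mem[L4]=44
13. P3: load  L4  bus=[-]  L4: P0=I P1=I P2=I P3=M  mem[L4]=44
14. P0: load  L4  bus=[BusRd,Flush]  L4: P0=S P1=I P2=I P3=S  mem[L4]=17
15. P3: store L4 := 17  bus=[BusRdX]  L4: P0=I P1=I P2=I P3=M  mem[L4]=17
16. P3: store L2 := 55  bus=[BusRdX]  L2: P0=I P1=I P2=I P3=M  mem[L2]=50
17. P2: store L4 := 21  bus=[BusRdX,Flush]  L4: P0=I P1=I P2=M P3=I  mem[L4]=17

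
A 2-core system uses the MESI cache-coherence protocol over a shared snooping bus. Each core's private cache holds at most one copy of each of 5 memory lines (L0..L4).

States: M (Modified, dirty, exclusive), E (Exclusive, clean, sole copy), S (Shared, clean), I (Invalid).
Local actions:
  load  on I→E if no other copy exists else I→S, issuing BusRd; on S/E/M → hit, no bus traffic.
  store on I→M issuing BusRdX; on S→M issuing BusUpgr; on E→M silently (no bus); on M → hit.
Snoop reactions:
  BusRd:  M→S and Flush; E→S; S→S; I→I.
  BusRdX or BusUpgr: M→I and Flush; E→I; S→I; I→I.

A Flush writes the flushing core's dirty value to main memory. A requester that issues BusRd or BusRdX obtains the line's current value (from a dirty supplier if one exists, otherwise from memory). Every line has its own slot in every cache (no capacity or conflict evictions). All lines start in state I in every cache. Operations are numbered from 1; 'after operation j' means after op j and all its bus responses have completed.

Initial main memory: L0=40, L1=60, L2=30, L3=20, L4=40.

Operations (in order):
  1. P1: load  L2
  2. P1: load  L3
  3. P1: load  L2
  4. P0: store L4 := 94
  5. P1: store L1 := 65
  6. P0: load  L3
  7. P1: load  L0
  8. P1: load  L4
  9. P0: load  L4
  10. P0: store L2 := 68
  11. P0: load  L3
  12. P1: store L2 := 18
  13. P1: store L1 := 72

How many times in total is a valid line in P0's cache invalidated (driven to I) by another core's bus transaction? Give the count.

invalidations = 1

step 1: P1: load  L2  ⟶  IE  (L2)  txn=BusRd  M[L2]=30
step 2: P1: load  L3  ⟶  IE  (L3)  txn=BusRd  M[L3]=20
step 3: P1: load  L2  ⟶  IE  (L2)  txn=∅  M[L2]=30
step 4: P0: store L4 := 94  ⟶  MI  (L4)  txn=BusRdX  M[L4]=40
step 5: P1: store L1 := 65  ⟶  IM  (L1)  txn=BusRdX  M[L1]=60
step 6: P0: load  L3  ⟶  SS  (L3)  txn=BusRd  M[L3]=20
step 7: P1: load  L0  ⟶  IE  (L0)  txn=BusRd  M[L0]=40
step 8: P1: load  L4  ⟶  SS  (L4)  txn=BusRd+Flush  M[L4]=94
step 9: P0: load  L4  ⟶  SS  (L4)  txn=∅  M[L4]=94
step 10: P0: store L2 := 68  ⟶  MI  (L2)  txn=BusRdX  M[L2]=30
step 11: P0: load  L3  ⟶  SS  (L3)  txn=∅  M[L3]=20
step 12: P1: store L2 := 18  ⟶  IM  (L2)  txn=BusRdX+Flush  M[L2]=68
step 13: P1: store L1 := 72  ⟶  IM  (L1)  txn=∅  M[L1]=60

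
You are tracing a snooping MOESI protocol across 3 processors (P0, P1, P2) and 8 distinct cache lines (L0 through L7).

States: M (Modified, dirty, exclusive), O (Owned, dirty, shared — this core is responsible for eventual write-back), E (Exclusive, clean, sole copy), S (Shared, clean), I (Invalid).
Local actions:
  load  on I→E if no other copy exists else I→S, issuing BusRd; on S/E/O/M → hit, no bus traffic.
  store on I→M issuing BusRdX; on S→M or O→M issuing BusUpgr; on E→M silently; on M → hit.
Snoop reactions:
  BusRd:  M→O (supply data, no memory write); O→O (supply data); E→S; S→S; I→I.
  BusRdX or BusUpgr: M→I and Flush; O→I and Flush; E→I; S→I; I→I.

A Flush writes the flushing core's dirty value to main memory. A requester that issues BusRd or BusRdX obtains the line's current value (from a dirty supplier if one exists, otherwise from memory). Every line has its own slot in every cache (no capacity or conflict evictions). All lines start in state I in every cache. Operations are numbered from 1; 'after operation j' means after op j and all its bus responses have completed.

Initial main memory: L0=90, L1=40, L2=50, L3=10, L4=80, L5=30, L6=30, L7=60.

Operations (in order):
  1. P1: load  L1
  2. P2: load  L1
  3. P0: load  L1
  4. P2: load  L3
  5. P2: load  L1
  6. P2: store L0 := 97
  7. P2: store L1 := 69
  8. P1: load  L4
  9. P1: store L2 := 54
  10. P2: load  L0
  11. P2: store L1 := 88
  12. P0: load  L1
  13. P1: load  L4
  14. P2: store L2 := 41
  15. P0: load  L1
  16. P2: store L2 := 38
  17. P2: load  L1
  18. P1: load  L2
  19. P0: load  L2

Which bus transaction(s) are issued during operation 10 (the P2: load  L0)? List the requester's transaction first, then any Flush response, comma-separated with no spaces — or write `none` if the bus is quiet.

bus = none

1. P1: load  L1  bus=[BusRd]  L1: P0=I P1=E P2=I  mem[L1]=40
2. P2: load  L1  bus=[BusRd]  L1: P0=I P1=S P2=S  mem[L1]=40
3. P0: load  L1  bus=[BusRd]  L1: P0=S P1=S P2=S  mem[L1]=40
4. P2: load  L3  bus=[BusRd]  L3: P0=I P1=I P2=E  mem[L3]=10
5. P2: load  L1  bus=[-]  L1: P0=S P1=S P2=S  mem[L1]=40
6. P2: store L0 := 97  bus=[BusRdX]  L0: P0=I P1=I P2=M  mem[L0]=90
7. P2: store L1 := 69  bus=[BusUpgr]  L1: P0=I P1=I P2=M  mem[L1]=40
8. P1: load  L4  bus=[BusRd]  L4: P0=I P1=E P2=I  mem[L4]=80
9. P1: store L2 := 54  bus=[BusRdX]  L2: P0=I P1=M P2=I  mem[L2]=50
10. P2: load  L0  bus=[-]  L0: P0=I P1=I P2=M  mem[L0]=90
11. P2: store L1 := 88  bus=[-]  L1: P0=I P1=I P2=M  mem[L1]=40
12. P0: load  L1  bus=[BusRd]  L1: P0=S P1=I P2=O  mem[L1]=40
13. P1: load  L4  bus=[-]  L4: P0=I P1=E P2=I  mem[L4]=80
14. P2: store L2 := 41  bus=[BusRdX,Flush]  L2: P0=I P1=I P2=M  mem[L2]=54
15. P0: load  L1  bus=[-]  L1: P0=S P1=I P2=O  mem[L1]=40
16. P2: store L2 := 38  bus=[-]  L2: P0=I P1=I P2=M  mem[L2]=54
17. P2: load  L1  bus=[-]  L1: P0=S P1=I P2=O  mem[L1]=40
18. P1: load  L2  bus=[BusRd]  L2: P0=I P1=S P2=O  mem[L2]=54
19. P0: load  L2  bus=[BusRd]  L2: P0=S P1=S P2=O  mem[L2]=54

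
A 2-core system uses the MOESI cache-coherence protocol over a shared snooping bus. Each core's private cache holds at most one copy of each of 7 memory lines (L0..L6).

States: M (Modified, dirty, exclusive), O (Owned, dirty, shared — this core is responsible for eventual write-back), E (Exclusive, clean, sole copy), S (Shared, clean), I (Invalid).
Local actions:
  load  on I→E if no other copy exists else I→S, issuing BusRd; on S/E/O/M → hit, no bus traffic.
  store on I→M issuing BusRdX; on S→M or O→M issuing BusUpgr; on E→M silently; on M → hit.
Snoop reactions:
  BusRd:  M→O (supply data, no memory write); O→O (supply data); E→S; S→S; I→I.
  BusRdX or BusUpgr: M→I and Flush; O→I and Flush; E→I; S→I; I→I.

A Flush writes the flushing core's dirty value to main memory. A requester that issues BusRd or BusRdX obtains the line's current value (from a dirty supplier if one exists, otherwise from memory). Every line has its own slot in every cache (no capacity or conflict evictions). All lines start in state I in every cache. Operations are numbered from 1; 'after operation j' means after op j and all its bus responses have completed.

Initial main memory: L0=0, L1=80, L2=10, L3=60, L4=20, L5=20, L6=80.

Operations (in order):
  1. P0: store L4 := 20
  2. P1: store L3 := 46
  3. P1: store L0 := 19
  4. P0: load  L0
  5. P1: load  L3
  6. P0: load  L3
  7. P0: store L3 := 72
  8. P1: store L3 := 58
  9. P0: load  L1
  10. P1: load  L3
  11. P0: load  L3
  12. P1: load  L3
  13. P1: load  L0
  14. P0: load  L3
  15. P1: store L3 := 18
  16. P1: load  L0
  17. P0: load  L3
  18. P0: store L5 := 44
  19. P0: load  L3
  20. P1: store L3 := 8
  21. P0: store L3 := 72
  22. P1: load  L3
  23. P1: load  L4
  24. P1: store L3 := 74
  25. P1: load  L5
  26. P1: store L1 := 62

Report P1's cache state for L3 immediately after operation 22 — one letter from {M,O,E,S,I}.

state = S

  op1 P0: store L4 := 20 → M/I on L4; bus BusRdX; mem=20
  op2 P1: store L3 := 46 → I/M on L3; bus BusRdX; mem=60
  op3 P1: store L0 := 19 → I/M on L0; bus BusRdX; mem=0
  op4 P0: load  L0 → S/O on L0; bus BusRd; mem=0
  op5 P1: load  L3 → I/M on L3; bus (none); mem=60
  op6 P0: load  L3 → S/O on L3; bus BusRd; mem=60
  op7 P0: store L3 := 72 → M/I on L3; bus BusUpgr Flush; mem=46
  op8 P1: store L3 := 58 → I/M on L3; bus BusRdX Flush; mem=72
  op9 P0: load  L1 → E/I on L1; bus BusRd; mem=80
  op10 P1: load  L3 → I/M on L3; bus (none); mem=72
  op11 P0: load  L3 → S/O on L3; bus BusRd; mem=72
  op12 P1: load  L3 → S/O on L3; bus (none); mem=72
  op13 P1: load  L0 → S/O on L0; bus (none); mem=0
  op14 P0: load  L3 → S/O on L3; bus (none); mem=72
  op15 P1: store L3 := 18 → I/M on L3; bus BusUpgr; mem=72
  op16 P1: load  L0 → S/O on L0; bus (none); mem=0
  op17 P0: load  L3 → S/O on L3; bus BusRd; mem=72
  op18 P0: store L5 := 44 → M/I on L5; bus BusRdX; mem=20
  op19 P0: load  L3 → S/O on L3; bus (none); mem=72
  op20 P1: store L3 := 8 → I/M on L3; bus BusUpgr; mem=72
  op21 P0: store L3 := 72 → M/I on L3; bus BusRdX Flush; mem=8
  op22 P1: load  L3 → O/S on L3; bus BusRd; mem=8
  op23 P1: load  L4 → O/S on L4; bus BusRd; mem=20
  op24 P1: store L3 := 74 → I/M on L3; bus BusUpgr Flush; mem=72
  op25 P1: load  L5 → O/S on L5; bus BusRd; mem=20
  op26 P1: store L1 := 62 → I/M on L1; bus BusRdX; mem=80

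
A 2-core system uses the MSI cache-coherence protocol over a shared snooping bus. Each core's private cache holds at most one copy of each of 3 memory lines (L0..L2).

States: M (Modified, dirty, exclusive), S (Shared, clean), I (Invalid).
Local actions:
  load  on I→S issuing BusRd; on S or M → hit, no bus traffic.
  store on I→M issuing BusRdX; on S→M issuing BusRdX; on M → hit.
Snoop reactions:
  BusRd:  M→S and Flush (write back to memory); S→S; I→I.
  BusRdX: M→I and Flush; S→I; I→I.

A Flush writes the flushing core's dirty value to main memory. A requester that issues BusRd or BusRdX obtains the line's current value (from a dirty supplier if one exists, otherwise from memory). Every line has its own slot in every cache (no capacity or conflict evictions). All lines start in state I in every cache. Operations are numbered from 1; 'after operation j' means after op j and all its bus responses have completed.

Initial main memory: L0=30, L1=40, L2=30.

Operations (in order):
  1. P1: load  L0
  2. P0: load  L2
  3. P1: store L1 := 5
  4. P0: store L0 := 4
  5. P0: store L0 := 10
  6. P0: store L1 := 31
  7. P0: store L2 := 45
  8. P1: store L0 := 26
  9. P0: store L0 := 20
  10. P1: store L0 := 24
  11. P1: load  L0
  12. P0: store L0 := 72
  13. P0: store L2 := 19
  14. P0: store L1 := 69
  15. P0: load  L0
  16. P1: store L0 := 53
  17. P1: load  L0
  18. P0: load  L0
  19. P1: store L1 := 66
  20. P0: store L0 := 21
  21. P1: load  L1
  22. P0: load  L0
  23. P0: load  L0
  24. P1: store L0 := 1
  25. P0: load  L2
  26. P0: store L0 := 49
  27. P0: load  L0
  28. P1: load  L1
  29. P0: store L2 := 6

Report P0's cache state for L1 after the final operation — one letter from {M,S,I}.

state = I

[1] P1: load  L0 | P0:I, P1:S(30) | bus: BusRd
[2] P0: load  L2 | P0:S(30), P1:I | bus: BusRd
[3] P1: store L1 := 5 | P0:I, P1:M(5) | bus: BusRdX
[4] P0: store L0 := 4 | P0:M(4), P1:I | bus: BusRdX
[5] P0: store L0 := 10 | P0:M(10), P1:I | bus: none
[6] P0: store L1 := 31 | P0:M(31), P1:I | bus: BusRdX,Flush
[7] P0: store L2 := 45 | P0:M(45), P1:I | bus: BusRdX
[8] P1: store L0 := 26 | P0:I, P1:M(26) | bus: BusRdX,Flush
[9] P0: store L0 := 20 | P0:M(20), P1:I | bus: BusRdX,Flush
[10] P1: store L0 := 24 | P0:I, P1:M(24) | bus: BusRdX,Flush
[11] P1: load  L0 | P0:I, P1:M(24) | bus: none
[12] P0: store L0 := 72 | P0:M(72), P1:I | bus: BusRdX,Flush
[13] P0: store L2 := 19 | P0:M(19), P1:I | bus: none
[14] P0: store L1 := 69 | P0:M(69), P1:I | bus: none
[15] P0: load  L0 | P0:M(72), P1:I | bus: none
[16] P1: store L0 := 53 | P0:I, P1:M(53) | bus: BusRdX,Flush
[17] P1: load  L0 | P0:I, P1:M(53) | bus: none
[18] P0: load  L0 | P0:S(53), P1:S(53) | bus: BusRd,Flush
[19] P1: store L1 := 66 | P0:I, P1:M(66) | bus: BusRdX,Flush
[20] P0: store L0 := 21 | P0:M(21), P1:I | bus: BusRdX
[21] P1: load  L1 | P0:I, P1:M(66) | bus: none
[22] P0: load  L0 | P0:M(21), P1:I | bus: none
[23] P0: load  L0 | P0:M(21), P1:I | bus: none
[24] P1: store L0 := 1 | P0:I, P1:M(1) | bus: BusRdX,Flush
[25] P0: load  L2 | P0:M(19), P1:I | bus: none
[26] P0: store L0 := 49 | P0:M(49), P1:I | bus: BusRdX,Flush
[27] P0: load  L0 | P0:M(49), P1:I | bus: none
[28] P1: load  L1 | P0:I, P1:M(66) | bus: none
[29] P0: store L2 := 6 | P0:M(6), P1:I | bus: none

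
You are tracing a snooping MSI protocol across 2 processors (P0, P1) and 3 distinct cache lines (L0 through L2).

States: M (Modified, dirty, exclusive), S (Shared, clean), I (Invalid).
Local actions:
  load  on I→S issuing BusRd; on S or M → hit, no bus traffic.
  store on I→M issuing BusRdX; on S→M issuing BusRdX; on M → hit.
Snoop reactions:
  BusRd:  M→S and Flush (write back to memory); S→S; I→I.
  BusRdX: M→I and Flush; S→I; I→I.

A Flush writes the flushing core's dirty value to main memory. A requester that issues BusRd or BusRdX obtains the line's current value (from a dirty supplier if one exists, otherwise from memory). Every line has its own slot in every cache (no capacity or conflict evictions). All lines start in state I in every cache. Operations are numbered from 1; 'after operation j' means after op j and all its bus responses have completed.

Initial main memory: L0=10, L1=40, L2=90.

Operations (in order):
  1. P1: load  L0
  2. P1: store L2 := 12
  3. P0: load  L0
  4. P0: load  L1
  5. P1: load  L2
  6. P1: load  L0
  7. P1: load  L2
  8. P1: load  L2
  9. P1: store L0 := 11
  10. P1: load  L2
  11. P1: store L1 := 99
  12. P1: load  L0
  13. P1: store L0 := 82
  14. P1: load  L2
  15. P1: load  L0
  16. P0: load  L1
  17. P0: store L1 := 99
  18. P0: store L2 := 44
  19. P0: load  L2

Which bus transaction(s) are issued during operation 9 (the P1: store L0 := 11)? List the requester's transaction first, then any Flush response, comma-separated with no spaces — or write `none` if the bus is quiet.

bus = BusRdX

step 1: P1: load  L0  ⟶  IS  (L0)  txn=BusRd  M[L0]=10
step 2: P1: store L2 := 12  ⟶  IM  (L2)  txn=BusRdX  M[L2]=90
step 3: P0: load  L0  ⟶  SS  (L0)  txn=BusRd  M[L0]=10
step 4: P0: load  L1  ⟶  SI  (L1)  txn=BusRd  M[L1]=40
step 5: P1: load  L2  ⟶  IM  (L2)  txn=∅  M[L2]=90
step 6: P1: load  L0  ⟶  SS  (L0)  txn=∅  M[L0]=10
step 7: P1: load  L2  ⟶  IM  (L2)  txn=∅  M[L2]=90
step 8: P1: load  L2  ⟶  IM  (L2)  txn=∅  M[L2]=90
step 9: P1: store L0 := 11  ⟶  IM  (L0)  txn=BusRdX  M[L0]=10
step 10: P1: load  L2  ⟶  IM  (L2)  txn=∅  M[L2]=90
step 11: P1: store L1 := 99  ⟶  IM  (L1)  txn=BusRdX  M[L1]=40
step 12: P1: load  L0  ⟶  IM  (L0)  txn=∅  M[L0]=10
step 13: P1: store L0 := 82  ⟶  IM  (L0)  txn=∅  M[L0]=10
step 14: P1: load  L2  ⟶  IM  (L2)  txn=∅  M[L2]=90
step 15: P1: load  L0  ⟶  IM  (L0)  txn=∅  M[L0]=10
step 16: P0: load  L1  ⟶  SS  (L1)  txn=BusRd+Flush  M[L1]=99
step 17: P0: store L1 := 99  ⟶  MI  (L1)  txn=BusRdX  M[L1]=99
step 18: P0: store L2 := 44  ⟶  MI  (L2)  txn=BusRdX+Flush  M[L2]=12
step 19: P0: load  L2  ⟶  MI  (L2)  txn=∅  M[L2]=12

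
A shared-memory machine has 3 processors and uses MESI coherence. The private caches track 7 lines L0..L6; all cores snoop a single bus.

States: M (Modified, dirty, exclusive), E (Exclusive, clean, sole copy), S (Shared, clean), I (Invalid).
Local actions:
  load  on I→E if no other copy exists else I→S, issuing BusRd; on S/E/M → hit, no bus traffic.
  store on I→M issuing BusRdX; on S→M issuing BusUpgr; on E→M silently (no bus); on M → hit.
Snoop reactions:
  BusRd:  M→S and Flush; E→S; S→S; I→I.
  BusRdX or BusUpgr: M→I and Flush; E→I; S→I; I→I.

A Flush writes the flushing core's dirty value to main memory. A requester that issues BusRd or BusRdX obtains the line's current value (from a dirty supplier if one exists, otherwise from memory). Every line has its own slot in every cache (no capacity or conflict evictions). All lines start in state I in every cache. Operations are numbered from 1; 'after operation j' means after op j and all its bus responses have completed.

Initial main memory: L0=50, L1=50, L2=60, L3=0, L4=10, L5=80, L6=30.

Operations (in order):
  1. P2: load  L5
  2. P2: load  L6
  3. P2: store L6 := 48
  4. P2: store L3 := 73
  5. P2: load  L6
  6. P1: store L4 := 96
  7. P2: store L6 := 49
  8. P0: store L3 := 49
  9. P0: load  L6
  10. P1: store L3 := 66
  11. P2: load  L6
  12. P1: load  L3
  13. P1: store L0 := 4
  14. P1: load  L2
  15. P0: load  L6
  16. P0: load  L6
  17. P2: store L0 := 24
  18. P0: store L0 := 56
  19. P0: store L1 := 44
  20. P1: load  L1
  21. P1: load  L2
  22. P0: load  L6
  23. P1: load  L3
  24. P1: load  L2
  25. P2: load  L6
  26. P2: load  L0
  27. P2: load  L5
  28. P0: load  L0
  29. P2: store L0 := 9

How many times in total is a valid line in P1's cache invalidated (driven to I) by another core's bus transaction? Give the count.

step 1: P2: load  L5  ⟶  IIE  (L5)  txn=BusRd  M[L5]=80
step 2: P2: load  L6  ⟶  IIE  (L6)  txn=BusRd  M[L6]=30
step 3: P2: store L6 := 48  ⟶  IIM  (L6)  txn=∅  M[L6]=30
step 4: P2: store L3 := 73  ⟶  IIM  (L3)  txn=BusRdX  M[L3]=0
step 5: P2: load  L6  ⟶  IIM  (L6)  txn=∅  M[L6]=30
step 6: P1: store L4 := 96  ⟶  IMI  (L4)  txn=BusRdX  M[L4]=10
step 7: P2: store L6 := 49  ⟶  IIM  (L6)  txn=∅  M[L6]=30
step 8: P0: store L3 := 49  ⟶  MII  (L3)  txn=BusRdX+Flush  M[L3]=73
step 9: P0: load  L6  ⟶  SIS  (L6)  txn=BusRd+Flush  M[L6]=49
step 10: P1: store L3 := 66  ⟶  IMI  (L3)  txn=BusRdX+Flush  M[L3]=49
step 11: P2: load  L6  ⟶  SIS  (L6)  txn=∅  M[L6]=49
step 12: P1: load  L3  ⟶  IMI  (L3)  txn=∅  M[L3]=49
step 13: P1: store L0 := 4  ⟶  IMI  (L0)  txn=BusRdX  M[L0]=50
step 14: P1: load  L2  ⟶  IEI  (L2)  txn=BusRd  M[L2]=60
step 15: P0: load  L6  ⟶  SIS  (L6)  txn=∅  M[L6]=49
step 16: P0: load  L6  ⟶  SIS  (L6)  txn=∅  M[L6]=49
step 17: P2: store L0 := 24  ⟶  IIM  (L0)  txn=BusRdX+Flush  M[L0]=4
step 18: P0: store L0 := 56  ⟶  MII  (L0)  txn=BusRdX+Flush  M[L0]=24
step 19: P0: store L1 := 44  ⟶  MII  (L1)  txn=BusRdX  M[L1]=50
step 20: P1: load  L1  ⟶  SSI  (L1)  txn=BusRd+Flush  M[L1]=44
step 21: P1: load  L2  ⟶  IEI  (L2)  txn=∅  M[L2]=60
step 22: P0: load  L6  ⟶  SIS  (L6)  txn=∅  M[L6]=49
step 23: P1: load  L3  ⟶  IMI  (L3)  txn=∅  M[L3]=49
step 24: P1: load  L2  ⟶  IEI  (L2)  txn=∅  M[L2]=60
step 25: P2: load  L6  ⟶  SIS  (L6)  txn=∅  M[L6]=49
step 26: P2: load  L0  ⟶  SIS  (L0)  txn=BusRd+Flush  M[L0]=56
step 27: P2: load  L5  ⟶  IIE  (L5)  txn=∅  M[L5]=80
step 28: P0: load  L0  ⟶  SIS  (L0)  txn=∅  M[L0]=56
step 29: P2: store L0 := 9  ⟶  IIM  (L0)  txn=BusUpgr  M[L0]=56

invalidations = 1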